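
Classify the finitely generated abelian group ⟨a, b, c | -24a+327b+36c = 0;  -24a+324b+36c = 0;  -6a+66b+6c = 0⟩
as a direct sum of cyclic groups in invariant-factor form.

rank_ℚ(R)=3; free=3−3=0
SNF(R) diag = [3, 6, 12] → torsion [3, 6, 12]

Answer: M ≅ ℤ/3 ⊕ ℤ/6 ⊕ ℤ/12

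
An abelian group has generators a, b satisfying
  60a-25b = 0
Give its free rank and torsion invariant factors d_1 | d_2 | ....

Answer: M ≅ ℤ^1 ⊕ ℤ/5

Derivation:
rank_ℚ(R)=1; free=2−1=1
SNF(R) diag = [5] → torsion [5]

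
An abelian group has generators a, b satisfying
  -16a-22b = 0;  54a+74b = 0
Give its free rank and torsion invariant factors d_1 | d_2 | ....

rank_ℚ(R)=2; free=2−2=0
SNF(R) diag = [2, 2] → torsion [2, 2]

Answer: M ≅ ℤ/2 ⊕ ℤ/2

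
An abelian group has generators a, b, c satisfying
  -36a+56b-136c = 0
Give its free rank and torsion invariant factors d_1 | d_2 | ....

rank_ℚ(R)=1; free=3−1=2
SNF(R) diag = [4] → torsion [4]

Answer: M ≅ ℤ^2 ⊕ ℤ/4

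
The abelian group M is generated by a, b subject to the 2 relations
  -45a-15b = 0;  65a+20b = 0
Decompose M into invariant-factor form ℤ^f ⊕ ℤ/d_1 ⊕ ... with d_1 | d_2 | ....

Answer: M ≅ ℤ/5 ⊕ ℤ/15

Derivation:
rank_ℚ(R)=2; free=2−2=0
SNF(R) diag = [5, 15] → torsion [5, 15]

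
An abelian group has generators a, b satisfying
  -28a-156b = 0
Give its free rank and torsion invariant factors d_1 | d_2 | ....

rank_ℚ(R)=1; free=2−1=1
SNF(R) diag = [4] → torsion [4]

Answer: M ≅ ℤ^1 ⊕ ℤ/4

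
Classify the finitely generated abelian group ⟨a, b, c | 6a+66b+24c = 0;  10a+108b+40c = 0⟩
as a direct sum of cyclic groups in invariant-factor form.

rank_ℚ(R)=2; free=3−2=1
SNF(R) diag = [2, 6] → torsion [2, 6]

Answer: M ≅ ℤ^1 ⊕ ℤ/2 ⊕ ℤ/6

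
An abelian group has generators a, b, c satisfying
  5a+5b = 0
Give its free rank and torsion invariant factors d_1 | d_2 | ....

rank_ℚ(R)=1; free=3−1=2
SNF(R) diag = [5] → torsion [5]

Answer: M ≅ ℤ^2 ⊕ ℤ/5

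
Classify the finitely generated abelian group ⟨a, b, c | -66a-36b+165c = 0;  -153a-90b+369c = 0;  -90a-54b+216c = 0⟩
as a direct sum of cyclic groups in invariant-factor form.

rank_ℚ(R)=3; free=3−3=0
SNF(R) diag = [3, 9, 18] → torsion [3, 9, 18]

Answer: M ≅ ℤ/3 ⊕ ℤ/9 ⊕ ℤ/18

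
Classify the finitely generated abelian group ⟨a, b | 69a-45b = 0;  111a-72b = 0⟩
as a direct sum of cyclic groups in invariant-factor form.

rank_ℚ(R)=2; free=2−2=0
SNF(R) diag = [3, 9] → torsion [3, 9]

Answer: M ≅ ℤ/3 ⊕ ℤ/9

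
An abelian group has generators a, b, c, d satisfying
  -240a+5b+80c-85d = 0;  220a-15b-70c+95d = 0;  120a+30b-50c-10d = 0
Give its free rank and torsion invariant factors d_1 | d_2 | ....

rank_ℚ(R)=3; free=4−3=1
SNF(R) diag = [5, 10, 20] → torsion [5, 10, 20]

Answer: M ≅ ℤ^1 ⊕ ℤ/5 ⊕ ℤ/10 ⊕ ℤ/20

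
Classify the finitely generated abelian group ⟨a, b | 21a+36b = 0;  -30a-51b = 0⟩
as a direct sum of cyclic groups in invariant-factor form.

Answer: M ≅ ℤ/3 ⊕ ℤ/3

Derivation:
rank_ℚ(R)=2; free=2−2=0
SNF(R) diag = [3, 3] → torsion [3, 3]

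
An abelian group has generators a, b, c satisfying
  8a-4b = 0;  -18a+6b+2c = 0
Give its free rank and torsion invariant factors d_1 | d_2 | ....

rank_ℚ(R)=2; free=3−2=1
SNF(R) diag = [2, 4] → torsion [2, 4]

Answer: M ≅ ℤ^1 ⊕ ℤ/2 ⊕ ℤ/4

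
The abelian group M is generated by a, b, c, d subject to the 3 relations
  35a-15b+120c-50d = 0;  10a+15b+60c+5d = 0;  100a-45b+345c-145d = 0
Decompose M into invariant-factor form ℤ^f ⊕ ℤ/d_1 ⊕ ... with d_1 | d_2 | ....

Answer: M ≅ ℤ^1 ⊕ ℤ/5 ⊕ ℤ/15 ⊕ ℤ/45

Derivation:
rank_ℚ(R)=3; free=4−3=1
SNF(R) diag = [5, 15, 45] → torsion [5, 15, 45]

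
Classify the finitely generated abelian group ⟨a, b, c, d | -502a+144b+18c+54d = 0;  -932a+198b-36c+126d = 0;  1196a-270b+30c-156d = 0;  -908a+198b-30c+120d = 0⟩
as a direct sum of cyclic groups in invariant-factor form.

rank_ℚ(R)=4; free=4−4=0
SNF(R) diag = [2, 6, 18, 36] → torsion [2, 6, 18, 36]

Answer: M ≅ ℤ/2 ⊕ ℤ/6 ⊕ ℤ/18 ⊕ ℤ/36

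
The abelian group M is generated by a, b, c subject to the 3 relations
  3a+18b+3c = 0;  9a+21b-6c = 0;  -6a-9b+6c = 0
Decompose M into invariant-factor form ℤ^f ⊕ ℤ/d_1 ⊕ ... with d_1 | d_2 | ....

rank_ℚ(R)=3; free=3−3=0
SNF(R) diag = [3, 3, 3] → torsion [3, 3, 3]

Answer: M ≅ ℤ/3 ⊕ ℤ/3 ⊕ ℤ/3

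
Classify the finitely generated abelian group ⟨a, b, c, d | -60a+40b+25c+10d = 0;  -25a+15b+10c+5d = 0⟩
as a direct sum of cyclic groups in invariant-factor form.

rank_ℚ(R)=2; free=4−2=2
SNF(R) diag = [5, 5] → torsion [5, 5]

Answer: M ≅ ℤ^2 ⊕ ℤ/5 ⊕ ℤ/5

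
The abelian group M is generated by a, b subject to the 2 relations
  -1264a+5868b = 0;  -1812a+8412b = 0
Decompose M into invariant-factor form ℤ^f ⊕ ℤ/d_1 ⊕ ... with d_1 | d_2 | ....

rank_ℚ(R)=2; free=2−2=0
SNF(R) diag = [4, 12] → torsion [4, 12]

Answer: M ≅ ℤ/4 ⊕ ℤ/12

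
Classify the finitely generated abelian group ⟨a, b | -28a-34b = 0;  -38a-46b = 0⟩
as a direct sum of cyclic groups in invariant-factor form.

Answer: M ≅ ℤ/2 ⊕ ℤ/2

Derivation:
rank_ℚ(R)=2; free=2−2=0
SNF(R) diag = [2, 2] → torsion [2, 2]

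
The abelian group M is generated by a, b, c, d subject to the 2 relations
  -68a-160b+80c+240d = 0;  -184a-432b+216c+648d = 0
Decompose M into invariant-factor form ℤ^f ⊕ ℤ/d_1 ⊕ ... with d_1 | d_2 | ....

Answer: M ≅ ℤ^2 ⊕ ℤ/4 ⊕ ℤ/8

Derivation:
rank_ℚ(R)=2; free=4−2=2
SNF(R) diag = [4, 8] → torsion [4, 8]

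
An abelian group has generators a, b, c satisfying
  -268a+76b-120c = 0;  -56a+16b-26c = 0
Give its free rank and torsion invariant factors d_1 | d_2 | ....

rank_ℚ(R)=2; free=3−2=1
SNF(R) diag = [2, 4] → torsion [2, 4]

Answer: M ≅ ℤ^1 ⊕ ℤ/2 ⊕ ℤ/4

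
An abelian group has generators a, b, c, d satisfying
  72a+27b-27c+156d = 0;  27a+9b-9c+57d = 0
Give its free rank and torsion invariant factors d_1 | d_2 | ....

Answer: M ≅ ℤ^2 ⊕ ℤ/3 ⊕ ℤ/9

Derivation:
rank_ℚ(R)=2; free=4−2=2
SNF(R) diag = [3, 9] → torsion [3, 9]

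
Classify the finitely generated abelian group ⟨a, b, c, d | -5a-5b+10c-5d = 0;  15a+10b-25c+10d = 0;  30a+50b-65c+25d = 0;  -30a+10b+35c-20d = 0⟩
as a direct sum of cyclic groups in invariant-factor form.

Answer: M ≅ ℤ/5 ⊕ ℤ/5 ⊕ ℤ/5 ⊕ ℤ/15

Derivation:
rank_ℚ(R)=4; free=4−4=0
SNF(R) diag = [5, 5, 5, 15] → torsion [5, 5, 5, 15]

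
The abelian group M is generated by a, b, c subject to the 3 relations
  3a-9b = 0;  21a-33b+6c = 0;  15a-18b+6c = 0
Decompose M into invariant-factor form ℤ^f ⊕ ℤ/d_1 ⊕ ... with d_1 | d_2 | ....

rank_ℚ(R)=3; free=3−3=0
SNF(R) diag = [3, 3, 6] → torsion [3, 3, 6]

Answer: M ≅ ℤ/3 ⊕ ℤ/3 ⊕ ℤ/6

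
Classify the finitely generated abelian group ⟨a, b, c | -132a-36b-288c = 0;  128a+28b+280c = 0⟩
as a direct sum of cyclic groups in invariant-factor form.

rank_ℚ(R)=2; free=3−2=1
SNF(R) diag = [4, 12] → torsion [4, 12]

Answer: M ≅ ℤ^1 ⊕ ℤ/4 ⊕ ℤ/12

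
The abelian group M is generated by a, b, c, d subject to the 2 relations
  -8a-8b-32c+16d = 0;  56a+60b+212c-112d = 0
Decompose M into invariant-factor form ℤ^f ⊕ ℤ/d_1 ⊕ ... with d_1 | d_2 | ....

Answer: M ≅ ℤ^2 ⊕ ℤ/4 ⊕ ℤ/8

Derivation:
rank_ℚ(R)=2; free=4−2=2
SNF(R) diag = [4, 8] → torsion [4, 8]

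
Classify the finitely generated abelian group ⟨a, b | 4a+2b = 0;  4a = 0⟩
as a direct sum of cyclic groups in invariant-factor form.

Answer: M ≅ ℤ/2 ⊕ ℤ/4

Derivation:
rank_ℚ(R)=2; free=2−2=0
SNF(R) diag = [2, 4] → torsion [2, 4]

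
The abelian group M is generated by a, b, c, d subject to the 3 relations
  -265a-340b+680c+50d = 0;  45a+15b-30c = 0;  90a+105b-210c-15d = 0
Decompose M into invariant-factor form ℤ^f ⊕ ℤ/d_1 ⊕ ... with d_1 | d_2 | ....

rank_ℚ(R)=3; free=4−3=1
SNF(R) diag = [5, 15, 15] → torsion [5, 15, 15]

Answer: M ≅ ℤ^1 ⊕ ℤ/5 ⊕ ℤ/15 ⊕ ℤ/15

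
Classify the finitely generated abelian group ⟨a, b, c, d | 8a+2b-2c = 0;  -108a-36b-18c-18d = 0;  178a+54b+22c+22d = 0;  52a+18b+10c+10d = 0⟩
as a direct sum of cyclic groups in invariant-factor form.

rank_ℚ(R)=4; free=4−4=0
SNF(R) diag = [2, 2, 6, 18] → torsion [2, 2, 6, 18]

Answer: M ≅ ℤ/2 ⊕ ℤ/2 ⊕ ℤ/6 ⊕ ℤ/18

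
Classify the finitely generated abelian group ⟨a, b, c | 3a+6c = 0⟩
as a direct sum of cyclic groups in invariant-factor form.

Answer: M ≅ ℤ^2 ⊕ ℤ/3

Derivation:
rank_ℚ(R)=1; free=3−1=2
SNF(R) diag = [3] → torsion [3]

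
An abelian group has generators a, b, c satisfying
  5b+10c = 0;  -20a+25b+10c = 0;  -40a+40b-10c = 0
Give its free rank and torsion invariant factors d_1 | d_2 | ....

rank_ℚ(R)=3; free=3−3=0
SNF(R) diag = [5, 10, 20] → torsion [5, 10, 20]

Answer: M ≅ ℤ/5 ⊕ ℤ/10 ⊕ ℤ/20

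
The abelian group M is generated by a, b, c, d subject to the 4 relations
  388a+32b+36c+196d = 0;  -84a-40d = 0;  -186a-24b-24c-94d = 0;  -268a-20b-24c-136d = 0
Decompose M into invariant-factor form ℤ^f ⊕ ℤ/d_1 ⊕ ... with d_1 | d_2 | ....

Answer: M ≅ ℤ/2 ⊕ ℤ/4 ⊕ ℤ/12 ⊕ ℤ/12

Derivation:
rank_ℚ(R)=4; free=4−4=0
SNF(R) diag = [2, 4, 12, 12] → torsion [2, 4, 12, 12]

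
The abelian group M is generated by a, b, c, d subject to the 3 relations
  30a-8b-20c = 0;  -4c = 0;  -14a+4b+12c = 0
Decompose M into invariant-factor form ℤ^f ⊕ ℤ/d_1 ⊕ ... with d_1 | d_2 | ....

rank_ℚ(R)=3; free=4−3=1
SNF(R) diag = [2, 4, 4] → torsion [2, 4, 4]

Answer: M ≅ ℤ^1 ⊕ ℤ/2 ⊕ ℤ/4 ⊕ ℤ/4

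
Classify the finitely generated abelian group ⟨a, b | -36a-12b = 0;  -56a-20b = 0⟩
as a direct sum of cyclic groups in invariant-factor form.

Answer: M ≅ ℤ/4 ⊕ ℤ/12

Derivation:
rank_ℚ(R)=2; free=2−2=0
SNF(R) diag = [4, 12] → torsion [4, 12]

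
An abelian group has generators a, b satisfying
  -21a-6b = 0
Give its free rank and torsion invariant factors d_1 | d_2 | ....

rank_ℚ(R)=1; free=2−1=1
SNF(R) diag = [3] → torsion [3]

Answer: M ≅ ℤ^1 ⊕ ℤ/3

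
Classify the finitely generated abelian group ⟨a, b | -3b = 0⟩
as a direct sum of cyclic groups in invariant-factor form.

Answer: M ≅ ℤ^1 ⊕ ℤ/3

Derivation:
rank_ℚ(R)=1; free=2−1=1
SNF(R) diag = [3] → torsion [3]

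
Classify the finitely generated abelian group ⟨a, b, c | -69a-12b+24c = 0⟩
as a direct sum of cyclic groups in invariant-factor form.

Answer: M ≅ ℤ^2 ⊕ ℤ/3

Derivation:
rank_ℚ(R)=1; free=3−1=2
SNF(R) diag = [3] → torsion [3]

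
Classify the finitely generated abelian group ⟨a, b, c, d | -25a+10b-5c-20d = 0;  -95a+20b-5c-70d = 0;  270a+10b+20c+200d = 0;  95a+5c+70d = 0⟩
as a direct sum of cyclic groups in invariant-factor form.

Answer: M ≅ ℤ/5 ⊕ ℤ/10 ⊕ ℤ/10 ⊕ ℤ/20

Derivation:
rank_ℚ(R)=4; free=4−4=0
SNF(R) diag = [5, 10, 10, 20] → torsion [5, 10, 10, 20]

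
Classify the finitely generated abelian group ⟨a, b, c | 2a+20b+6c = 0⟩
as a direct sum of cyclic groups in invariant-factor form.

Answer: M ≅ ℤ^2 ⊕ ℤ/2

Derivation:
rank_ℚ(R)=1; free=3−1=2
SNF(R) diag = [2] → torsion [2]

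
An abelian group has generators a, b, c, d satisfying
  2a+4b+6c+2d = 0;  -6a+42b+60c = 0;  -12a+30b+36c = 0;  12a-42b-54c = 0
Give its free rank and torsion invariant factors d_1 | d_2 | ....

Answer: M ≅ ℤ/2 ⊕ ℤ/6 ⊕ ℤ/6 ⊕ ℤ/6

Derivation:
rank_ℚ(R)=4; free=4−4=0
SNF(R) diag = [2, 6, 6, 6] → torsion [2, 6, 6, 6]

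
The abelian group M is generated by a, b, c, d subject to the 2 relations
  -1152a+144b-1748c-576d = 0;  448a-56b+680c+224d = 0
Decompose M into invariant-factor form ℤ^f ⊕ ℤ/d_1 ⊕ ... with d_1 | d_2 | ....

rank_ℚ(R)=2; free=4−2=2
SNF(R) diag = [4, 8] → torsion [4, 8]

Answer: M ≅ ℤ^2 ⊕ ℤ/4 ⊕ ℤ/8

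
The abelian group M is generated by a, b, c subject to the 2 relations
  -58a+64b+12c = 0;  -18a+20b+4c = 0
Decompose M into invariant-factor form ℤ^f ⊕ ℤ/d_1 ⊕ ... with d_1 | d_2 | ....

rank_ℚ(R)=2; free=3−2=1
SNF(R) diag = [2, 4] → torsion [2, 4]

Answer: M ≅ ℤ^1 ⊕ ℤ/2 ⊕ ℤ/4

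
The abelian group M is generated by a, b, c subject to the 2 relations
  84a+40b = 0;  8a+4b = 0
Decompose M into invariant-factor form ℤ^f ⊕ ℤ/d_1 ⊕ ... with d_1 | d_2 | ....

Answer: M ≅ ℤ^1 ⊕ ℤ/4 ⊕ ℤ/4

Derivation:
rank_ℚ(R)=2; free=3−2=1
SNF(R) diag = [4, 4] → torsion [4, 4]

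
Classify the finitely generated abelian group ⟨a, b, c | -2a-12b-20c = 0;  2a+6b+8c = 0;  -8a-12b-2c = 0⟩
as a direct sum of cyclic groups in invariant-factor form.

Answer: M ≅ ℤ/2 ⊕ ℤ/6 ⊕ ℤ/6

Derivation:
rank_ℚ(R)=3; free=3−3=0
SNF(R) diag = [2, 6, 6] → torsion [2, 6, 6]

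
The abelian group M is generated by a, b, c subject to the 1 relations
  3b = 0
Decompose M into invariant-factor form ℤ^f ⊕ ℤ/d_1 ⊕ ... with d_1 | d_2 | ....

Answer: M ≅ ℤ^2 ⊕ ℤ/3

Derivation:
rank_ℚ(R)=1; free=3−1=2
SNF(R) diag = [3] → torsion [3]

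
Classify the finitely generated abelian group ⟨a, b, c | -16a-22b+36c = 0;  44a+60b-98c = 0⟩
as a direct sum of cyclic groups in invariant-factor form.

Answer: M ≅ ℤ^1 ⊕ ℤ/2 ⊕ ℤ/2

Derivation:
rank_ℚ(R)=2; free=3−2=1
SNF(R) diag = [2, 2] → torsion [2, 2]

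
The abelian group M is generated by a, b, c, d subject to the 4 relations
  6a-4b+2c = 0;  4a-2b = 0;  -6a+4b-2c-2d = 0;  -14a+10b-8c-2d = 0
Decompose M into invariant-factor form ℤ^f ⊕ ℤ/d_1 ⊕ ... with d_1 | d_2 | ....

rank_ℚ(R)=4; free=4−4=0
SNF(R) diag = [2, 2, 2, 2] → torsion [2, 2, 2, 2]

Answer: M ≅ ℤ/2 ⊕ ℤ/2 ⊕ ℤ/2 ⊕ ℤ/2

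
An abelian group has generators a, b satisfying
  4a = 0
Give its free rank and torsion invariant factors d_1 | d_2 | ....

Answer: M ≅ ℤ^1 ⊕ ℤ/4

Derivation:
rank_ℚ(R)=1; free=2−1=1
SNF(R) diag = [4] → torsion [4]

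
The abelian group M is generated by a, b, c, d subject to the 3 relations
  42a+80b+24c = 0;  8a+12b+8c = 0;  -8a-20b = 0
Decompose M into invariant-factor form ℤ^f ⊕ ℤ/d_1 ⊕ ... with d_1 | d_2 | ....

rank_ℚ(R)=3; free=4−3=1
SNF(R) diag = [2, 4, 8] → torsion [2, 4, 8]

Answer: M ≅ ℤ^1 ⊕ ℤ/2 ⊕ ℤ/4 ⊕ ℤ/8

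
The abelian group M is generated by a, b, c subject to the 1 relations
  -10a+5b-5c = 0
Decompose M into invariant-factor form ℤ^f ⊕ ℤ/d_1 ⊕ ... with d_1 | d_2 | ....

Answer: M ≅ ℤ^2 ⊕ ℤ/5

Derivation:
rank_ℚ(R)=1; free=3−1=2
SNF(R) diag = [5] → torsion [5]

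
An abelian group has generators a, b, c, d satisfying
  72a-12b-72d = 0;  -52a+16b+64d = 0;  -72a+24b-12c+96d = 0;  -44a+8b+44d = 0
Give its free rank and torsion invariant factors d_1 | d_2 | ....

Answer: M ≅ ℤ/4 ⊕ ℤ/12 ⊕ ℤ/12 ⊕ ℤ/12

Derivation:
rank_ℚ(R)=4; free=4−4=0
SNF(R) diag = [4, 12, 12, 12] → torsion [4, 12, 12, 12]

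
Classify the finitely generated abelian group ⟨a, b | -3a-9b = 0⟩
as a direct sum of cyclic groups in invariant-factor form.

rank_ℚ(R)=1; free=2−1=1
SNF(R) diag = [3] → torsion [3]

Answer: M ≅ ℤ^1 ⊕ ℤ/3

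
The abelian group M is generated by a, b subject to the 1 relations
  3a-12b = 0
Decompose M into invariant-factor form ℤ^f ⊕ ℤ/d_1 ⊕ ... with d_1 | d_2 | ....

Answer: M ≅ ℤ^1 ⊕ ℤ/3

Derivation:
rank_ℚ(R)=1; free=2−1=1
SNF(R) diag = [3] → torsion [3]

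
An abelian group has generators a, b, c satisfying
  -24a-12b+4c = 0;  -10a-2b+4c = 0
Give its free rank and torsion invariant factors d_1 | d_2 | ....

rank_ℚ(R)=2; free=3−2=1
SNF(R) diag = [2, 4] → torsion [2, 4]

Answer: M ≅ ℤ^1 ⊕ ℤ/2 ⊕ ℤ/4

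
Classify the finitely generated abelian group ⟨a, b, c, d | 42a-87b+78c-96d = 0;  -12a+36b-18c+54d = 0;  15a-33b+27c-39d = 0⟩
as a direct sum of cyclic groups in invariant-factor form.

rank_ℚ(R)=3; free=4−3=1
SNF(R) diag = [3, 3, 6] → torsion [3, 3, 6]

Answer: M ≅ ℤ^1 ⊕ ℤ/3 ⊕ ℤ/3 ⊕ ℤ/6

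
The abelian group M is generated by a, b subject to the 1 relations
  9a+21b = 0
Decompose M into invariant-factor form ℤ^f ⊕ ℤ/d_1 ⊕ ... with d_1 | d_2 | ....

Answer: M ≅ ℤ^1 ⊕ ℤ/3

Derivation:
rank_ℚ(R)=1; free=2−1=1
SNF(R) diag = [3] → torsion [3]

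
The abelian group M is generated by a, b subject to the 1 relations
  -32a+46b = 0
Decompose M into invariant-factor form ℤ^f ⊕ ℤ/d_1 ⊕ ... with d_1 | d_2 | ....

Answer: M ≅ ℤ^1 ⊕ ℤ/2

Derivation:
rank_ℚ(R)=1; free=2−1=1
SNF(R) diag = [2] → torsion [2]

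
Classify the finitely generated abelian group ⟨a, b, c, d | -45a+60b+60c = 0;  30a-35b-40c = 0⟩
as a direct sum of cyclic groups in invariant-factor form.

rank_ℚ(R)=2; free=4−2=2
SNF(R) diag = [5, 15] → torsion [5, 15]

Answer: M ≅ ℤ^2 ⊕ ℤ/5 ⊕ ℤ/15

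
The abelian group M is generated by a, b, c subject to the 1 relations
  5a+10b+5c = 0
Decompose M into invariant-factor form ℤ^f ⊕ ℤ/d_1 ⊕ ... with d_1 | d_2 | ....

Answer: M ≅ ℤ^2 ⊕ ℤ/5

Derivation:
rank_ℚ(R)=1; free=3−1=2
SNF(R) diag = [5] → torsion [5]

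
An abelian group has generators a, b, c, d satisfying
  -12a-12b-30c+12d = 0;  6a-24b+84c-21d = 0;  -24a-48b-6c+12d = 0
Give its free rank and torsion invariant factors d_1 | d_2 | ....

Answer: M ≅ ℤ^1 ⊕ ℤ/3 ⊕ ℤ/6 ⊕ ℤ/12

Derivation:
rank_ℚ(R)=3; free=4−3=1
SNF(R) diag = [3, 6, 12] → torsion [3, 6, 12]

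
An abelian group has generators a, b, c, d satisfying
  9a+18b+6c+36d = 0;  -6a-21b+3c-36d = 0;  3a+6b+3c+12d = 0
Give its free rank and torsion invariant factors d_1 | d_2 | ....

rank_ℚ(R)=3; free=4−3=1
SNF(R) diag = [3, 3, 3] → torsion [3, 3, 3]

Answer: M ≅ ℤ^1 ⊕ ℤ/3 ⊕ ℤ/3 ⊕ ℤ/3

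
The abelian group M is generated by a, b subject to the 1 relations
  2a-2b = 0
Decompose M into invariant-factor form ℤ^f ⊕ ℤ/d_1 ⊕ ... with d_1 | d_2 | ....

rank_ℚ(R)=1; free=2−1=1
SNF(R) diag = [2] → torsion [2]

Answer: M ≅ ℤ^1 ⊕ ℤ/2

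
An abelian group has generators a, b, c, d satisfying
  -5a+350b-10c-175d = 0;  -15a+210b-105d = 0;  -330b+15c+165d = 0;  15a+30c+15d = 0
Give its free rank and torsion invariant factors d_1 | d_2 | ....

Answer: M ≅ ℤ/5 ⊕ ℤ/15 ⊕ ℤ/30 ⊕ ℤ/90

Derivation:
rank_ℚ(R)=4; free=4−4=0
SNF(R) diag = [5, 15, 30, 90] → torsion [5, 15, 30, 90]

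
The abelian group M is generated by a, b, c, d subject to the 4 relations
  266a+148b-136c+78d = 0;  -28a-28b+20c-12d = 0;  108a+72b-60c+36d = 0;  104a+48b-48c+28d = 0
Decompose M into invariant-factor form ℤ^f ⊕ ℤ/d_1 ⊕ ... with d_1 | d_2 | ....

Answer: M ≅ ℤ/2 ⊕ ℤ/4 ⊕ ℤ/4 ⊕ ℤ/12

Derivation:
rank_ℚ(R)=4; free=4−4=0
SNF(R) diag = [2, 4, 4, 12] → torsion [2, 4, 4, 12]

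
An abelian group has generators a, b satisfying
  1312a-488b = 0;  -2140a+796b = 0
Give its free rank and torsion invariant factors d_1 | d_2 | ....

rank_ℚ(R)=2; free=2−2=0
SNF(R) diag = [4, 8] → torsion [4, 8]

Answer: M ≅ ℤ/4 ⊕ ℤ/8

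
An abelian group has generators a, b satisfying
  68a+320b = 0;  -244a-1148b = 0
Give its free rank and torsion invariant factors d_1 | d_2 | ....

rank_ℚ(R)=2; free=2−2=0
SNF(R) diag = [4, 4] → torsion [4, 4]

Answer: M ≅ ℤ/4 ⊕ ℤ/4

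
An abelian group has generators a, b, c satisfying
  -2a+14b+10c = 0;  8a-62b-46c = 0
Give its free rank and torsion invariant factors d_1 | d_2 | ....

Answer: M ≅ ℤ^1 ⊕ ℤ/2 ⊕ ℤ/6

Derivation:
rank_ℚ(R)=2; free=3−2=1
SNF(R) diag = [2, 6] → torsion [2, 6]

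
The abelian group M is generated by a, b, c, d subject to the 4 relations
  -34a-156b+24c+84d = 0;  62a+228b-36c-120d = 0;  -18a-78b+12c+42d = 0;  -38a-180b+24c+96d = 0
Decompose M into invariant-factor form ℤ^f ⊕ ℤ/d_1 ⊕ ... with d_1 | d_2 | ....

rank_ℚ(R)=4; free=4−4=0
SNF(R) diag = [2, 6, 12, 12] → torsion [2, 6, 12, 12]

Answer: M ≅ ℤ/2 ⊕ ℤ/6 ⊕ ℤ/12 ⊕ ℤ/12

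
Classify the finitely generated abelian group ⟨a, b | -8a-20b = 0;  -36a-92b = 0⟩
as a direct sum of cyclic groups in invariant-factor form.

rank_ℚ(R)=2; free=2−2=0
SNF(R) diag = [4, 4] → torsion [4, 4]

Answer: M ≅ ℤ/4 ⊕ ℤ/4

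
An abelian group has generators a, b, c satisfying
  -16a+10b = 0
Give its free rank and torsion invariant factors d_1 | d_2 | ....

rank_ℚ(R)=1; free=3−1=2
SNF(R) diag = [2] → torsion [2]

Answer: M ≅ ℤ^2 ⊕ ℤ/2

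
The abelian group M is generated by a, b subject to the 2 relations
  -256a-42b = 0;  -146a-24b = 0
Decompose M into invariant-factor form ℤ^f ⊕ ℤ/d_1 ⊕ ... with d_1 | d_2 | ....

Answer: M ≅ ℤ/2 ⊕ ℤ/6

Derivation:
rank_ℚ(R)=2; free=2−2=0
SNF(R) diag = [2, 6] → torsion [2, 6]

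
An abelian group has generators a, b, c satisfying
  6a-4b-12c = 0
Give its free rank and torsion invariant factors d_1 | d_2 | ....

rank_ℚ(R)=1; free=3−1=2
SNF(R) diag = [2] → torsion [2]

Answer: M ≅ ℤ^2 ⊕ ℤ/2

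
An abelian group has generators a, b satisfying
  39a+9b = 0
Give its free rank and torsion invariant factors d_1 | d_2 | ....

Answer: M ≅ ℤ^1 ⊕ ℤ/3

Derivation:
rank_ℚ(R)=1; free=2−1=1
SNF(R) diag = [3] → torsion [3]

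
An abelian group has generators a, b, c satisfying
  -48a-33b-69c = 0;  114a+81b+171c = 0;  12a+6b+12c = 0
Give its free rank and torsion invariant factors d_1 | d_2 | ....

rank_ℚ(R)=3; free=3−3=0
SNF(R) diag = [3, 6, 6] → torsion [3, 6, 6]

Answer: M ≅ ℤ/3 ⊕ ℤ/6 ⊕ ℤ/6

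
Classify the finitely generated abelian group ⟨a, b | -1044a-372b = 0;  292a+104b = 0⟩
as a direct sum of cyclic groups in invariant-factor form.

rank_ℚ(R)=2; free=2−2=0
SNF(R) diag = [4, 12] → torsion [4, 12]

Answer: M ≅ ℤ/4 ⊕ ℤ/12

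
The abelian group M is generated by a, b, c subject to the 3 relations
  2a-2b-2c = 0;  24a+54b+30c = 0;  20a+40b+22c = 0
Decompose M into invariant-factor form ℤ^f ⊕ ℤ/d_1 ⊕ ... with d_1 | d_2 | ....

Answer: M ≅ ℤ/2 ⊕ ℤ/6 ⊕ ℤ/6

Derivation:
rank_ℚ(R)=3; free=3−3=0
SNF(R) diag = [2, 6, 6] → torsion [2, 6, 6]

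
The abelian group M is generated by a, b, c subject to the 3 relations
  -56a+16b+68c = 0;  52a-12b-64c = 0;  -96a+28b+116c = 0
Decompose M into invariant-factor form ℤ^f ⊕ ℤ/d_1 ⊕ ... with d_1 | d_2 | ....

rank_ℚ(R)=3; free=3−3=0
SNF(R) diag = [4, 4, 4] → torsion [4, 4, 4]

Answer: M ≅ ℤ/4 ⊕ ℤ/4 ⊕ ℤ/4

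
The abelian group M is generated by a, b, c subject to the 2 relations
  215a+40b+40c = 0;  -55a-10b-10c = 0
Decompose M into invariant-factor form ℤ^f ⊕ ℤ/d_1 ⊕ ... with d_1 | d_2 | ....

Answer: M ≅ ℤ^1 ⊕ ℤ/5 ⊕ ℤ/10

Derivation:
rank_ℚ(R)=2; free=3−2=1
SNF(R) diag = [5, 10] → torsion [5, 10]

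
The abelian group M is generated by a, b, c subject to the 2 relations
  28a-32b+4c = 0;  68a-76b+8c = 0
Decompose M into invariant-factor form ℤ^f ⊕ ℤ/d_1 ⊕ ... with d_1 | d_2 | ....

rank_ℚ(R)=2; free=3−2=1
SNF(R) diag = [4, 12] → torsion [4, 12]

Answer: M ≅ ℤ^1 ⊕ ℤ/4 ⊕ ℤ/12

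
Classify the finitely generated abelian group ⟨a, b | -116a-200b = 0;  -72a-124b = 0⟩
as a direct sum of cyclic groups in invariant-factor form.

Answer: M ≅ ℤ/4 ⊕ ℤ/4

Derivation:
rank_ℚ(R)=2; free=2−2=0
SNF(R) diag = [4, 4] → torsion [4, 4]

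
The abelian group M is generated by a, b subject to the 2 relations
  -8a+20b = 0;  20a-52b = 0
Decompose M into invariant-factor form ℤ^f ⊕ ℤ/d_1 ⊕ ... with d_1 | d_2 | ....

rank_ℚ(R)=2; free=2−2=0
SNF(R) diag = [4, 4] → torsion [4, 4]

Answer: M ≅ ℤ/4 ⊕ ℤ/4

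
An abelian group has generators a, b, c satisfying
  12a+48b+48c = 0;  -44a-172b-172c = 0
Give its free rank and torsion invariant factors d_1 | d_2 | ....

Answer: M ≅ ℤ^1 ⊕ ℤ/4 ⊕ ℤ/12

Derivation:
rank_ℚ(R)=2; free=3−2=1
SNF(R) diag = [4, 12] → torsion [4, 12]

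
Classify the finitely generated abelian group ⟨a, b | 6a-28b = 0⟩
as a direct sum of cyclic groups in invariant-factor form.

Answer: M ≅ ℤ^1 ⊕ ℤ/2

Derivation:
rank_ℚ(R)=1; free=2−1=1
SNF(R) diag = [2] → torsion [2]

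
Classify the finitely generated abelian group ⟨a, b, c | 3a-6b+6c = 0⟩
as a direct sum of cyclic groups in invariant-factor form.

Answer: M ≅ ℤ^2 ⊕ ℤ/3

Derivation:
rank_ℚ(R)=1; free=3−1=2
SNF(R) diag = [3] → torsion [3]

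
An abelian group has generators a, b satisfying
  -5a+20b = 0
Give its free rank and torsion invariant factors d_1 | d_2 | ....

Answer: M ≅ ℤ^1 ⊕ ℤ/5

Derivation:
rank_ℚ(R)=1; free=2−1=1
SNF(R) diag = [5] → torsion [5]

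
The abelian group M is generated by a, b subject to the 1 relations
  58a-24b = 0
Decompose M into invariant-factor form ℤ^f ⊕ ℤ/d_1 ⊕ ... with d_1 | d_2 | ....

Answer: M ≅ ℤ^1 ⊕ ℤ/2

Derivation:
rank_ℚ(R)=1; free=2−1=1
SNF(R) diag = [2] → torsion [2]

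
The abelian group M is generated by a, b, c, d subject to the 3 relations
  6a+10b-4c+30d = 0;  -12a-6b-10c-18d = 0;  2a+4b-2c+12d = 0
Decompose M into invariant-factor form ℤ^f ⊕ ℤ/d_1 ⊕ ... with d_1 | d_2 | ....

rank_ℚ(R)=3; free=4−3=1
SNF(R) diag = [2, 2, 4] → torsion [2, 2, 4]

Answer: M ≅ ℤ^1 ⊕ ℤ/2 ⊕ ℤ/2 ⊕ ℤ/4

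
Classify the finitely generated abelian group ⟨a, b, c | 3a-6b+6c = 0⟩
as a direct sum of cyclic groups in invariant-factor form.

Answer: M ≅ ℤ^2 ⊕ ℤ/3

Derivation:
rank_ℚ(R)=1; free=3−1=2
SNF(R) diag = [3] → torsion [3]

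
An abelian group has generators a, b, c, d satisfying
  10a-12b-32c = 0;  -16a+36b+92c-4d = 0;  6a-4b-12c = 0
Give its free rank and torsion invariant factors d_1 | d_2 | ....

Answer: M ≅ ℤ^1 ⊕ ℤ/2 ⊕ ℤ/4 ⊕ ℤ/4

Derivation:
rank_ℚ(R)=3; free=4−3=1
SNF(R) diag = [2, 4, 4] → torsion [2, 4, 4]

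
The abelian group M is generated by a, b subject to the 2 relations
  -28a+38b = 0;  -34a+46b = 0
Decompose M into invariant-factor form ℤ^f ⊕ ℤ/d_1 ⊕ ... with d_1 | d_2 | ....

Answer: M ≅ ℤ/2 ⊕ ℤ/2

Derivation:
rank_ℚ(R)=2; free=2−2=0
SNF(R) diag = [2, 2] → torsion [2, 2]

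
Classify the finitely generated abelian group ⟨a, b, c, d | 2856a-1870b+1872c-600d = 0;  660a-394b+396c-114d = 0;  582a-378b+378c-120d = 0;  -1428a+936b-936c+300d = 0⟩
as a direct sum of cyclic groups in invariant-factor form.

rank_ℚ(R)=4; free=4−4=0
SNF(R) diag = [2, 6, 18, 36] → torsion [2, 6, 18, 36]

Answer: M ≅ ℤ/2 ⊕ ℤ/6 ⊕ ℤ/18 ⊕ ℤ/36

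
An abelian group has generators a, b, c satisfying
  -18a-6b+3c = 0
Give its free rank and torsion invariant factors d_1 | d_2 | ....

rank_ℚ(R)=1; free=3−1=2
SNF(R) diag = [3] → torsion [3]

Answer: M ≅ ℤ^2 ⊕ ℤ/3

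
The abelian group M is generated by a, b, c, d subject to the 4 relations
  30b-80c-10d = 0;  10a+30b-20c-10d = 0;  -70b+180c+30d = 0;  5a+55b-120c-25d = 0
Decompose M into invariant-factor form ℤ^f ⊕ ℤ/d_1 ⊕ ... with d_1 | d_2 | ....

rank_ℚ(R)=4; free=4−4=0
SNF(R) diag = [5, 10, 20, 20] → torsion [5, 10, 20, 20]

Answer: M ≅ ℤ/5 ⊕ ℤ/10 ⊕ ℤ/20 ⊕ ℤ/20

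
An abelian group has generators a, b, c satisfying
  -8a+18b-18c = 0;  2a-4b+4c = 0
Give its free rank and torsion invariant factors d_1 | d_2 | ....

rank_ℚ(R)=2; free=3−2=1
SNF(R) diag = [2, 2] → torsion [2, 2]

Answer: M ≅ ℤ^1 ⊕ ℤ/2 ⊕ ℤ/2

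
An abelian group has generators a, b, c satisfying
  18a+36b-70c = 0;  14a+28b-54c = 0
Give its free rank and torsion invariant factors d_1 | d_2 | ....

Answer: M ≅ ℤ^1 ⊕ ℤ/2 ⊕ ℤ/4

Derivation:
rank_ℚ(R)=2; free=3−2=1
SNF(R) diag = [2, 4] → torsion [2, 4]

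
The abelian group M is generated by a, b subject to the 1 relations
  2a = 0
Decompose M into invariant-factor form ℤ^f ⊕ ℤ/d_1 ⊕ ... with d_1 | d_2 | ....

rank_ℚ(R)=1; free=2−1=1
SNF(R) diag = [2] → torsion [2]

Answer: M ≅ ℤ^1 ⊕ ℤ/2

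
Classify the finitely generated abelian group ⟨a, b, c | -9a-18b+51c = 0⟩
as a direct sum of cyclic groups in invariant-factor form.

Answer: M ≅ ℤ^2 ⊕ ℤ/3

Derivation:
rank_ℚ(R)=1; free=3−1=2
SNF(R) diag = [3] → torsion [3]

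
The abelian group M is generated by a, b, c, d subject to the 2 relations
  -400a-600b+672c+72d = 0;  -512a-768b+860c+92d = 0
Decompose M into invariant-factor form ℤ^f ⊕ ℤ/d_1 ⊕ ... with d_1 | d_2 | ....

rank_ℚ(R)=2; free=4−2=2
SNF(R) diag = [4, 8] → torsion [4, 8]

Answer: M ≅ ℤ^2 ⊕ ℤ/4 ⊕ ℤ/8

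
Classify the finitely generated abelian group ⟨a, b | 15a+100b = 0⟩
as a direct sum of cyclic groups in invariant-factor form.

Answer: M ≅ ℤ^1 ⊕ ℤ/5

Derivation:
rank_ℚ(R)=1; free=2−1=1
SNF(R) diag = [5] → torsion [5]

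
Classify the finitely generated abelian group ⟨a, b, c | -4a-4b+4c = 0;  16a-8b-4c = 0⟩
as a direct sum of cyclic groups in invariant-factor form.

rank_ℚ(R)=2; free=3−2=1
SNF(R) diag = [4, 12] → torsion [4, 12]

Answer: M ≅ ℤ^1 ⊕ ℤ/4 ⊕ ℤ/12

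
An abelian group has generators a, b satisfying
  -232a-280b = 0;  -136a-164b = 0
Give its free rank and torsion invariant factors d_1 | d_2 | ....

rank_ℚ(R)=2; free=2−2=0
SNF(R) diag = [4, 8] → torsion [4, 8]

Answer: M ≅ ℤ/4 ⊕ ℤ/8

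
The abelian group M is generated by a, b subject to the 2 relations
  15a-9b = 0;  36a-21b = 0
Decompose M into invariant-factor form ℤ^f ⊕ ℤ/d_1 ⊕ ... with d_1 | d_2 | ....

rank_ℚ(R)=2; free=2−2=0
SNF(R) diag = [3, 3] → torsion [3, 3]

Answer: M ≅ ℤ/3 ⊕ ℤ/3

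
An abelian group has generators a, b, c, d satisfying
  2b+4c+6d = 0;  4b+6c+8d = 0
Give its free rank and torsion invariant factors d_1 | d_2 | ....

Answer: M ≅ ℤ^2 ⊕ ℤ/2 ⊕ ℤ/2

Derivation:
rank_ℚ(R)=2; free=4−2=2
SNF(R) diag = [2, 2] → torsion [2, 2]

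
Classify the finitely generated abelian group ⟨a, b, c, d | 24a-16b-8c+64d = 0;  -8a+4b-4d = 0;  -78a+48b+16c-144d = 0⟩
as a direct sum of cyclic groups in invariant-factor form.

rank_ℚ(R)=3; free=4−3=1
SNF(R) diag = [2, 4, 8] → torsion [2, 4, 8]

Answer: M ≅ ℤ^1 ⊕ ℤ/2 ⊕ ℤ/4 ⊕ ℤ/8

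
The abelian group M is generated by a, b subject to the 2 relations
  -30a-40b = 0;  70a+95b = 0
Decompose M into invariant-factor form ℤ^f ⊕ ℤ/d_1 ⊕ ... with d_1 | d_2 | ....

rank_ℚ(R)=2; free=2−2=0
SNF(R) diag = [5, 10] → torsion [5, 10]

Answer: M ≅ ℤ/5 ⊕ ℤ/10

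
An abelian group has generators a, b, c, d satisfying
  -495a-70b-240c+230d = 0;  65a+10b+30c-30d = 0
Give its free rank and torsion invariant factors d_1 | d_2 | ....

Answer: M ≅ ℤ^2 ⊕ ℤ/5 ⊕ ℤ/10

Derivation:
rank_ℚ(R)=2; free=4−2=2
SNF(R) diag = [5, 10] → torsion [5, 10]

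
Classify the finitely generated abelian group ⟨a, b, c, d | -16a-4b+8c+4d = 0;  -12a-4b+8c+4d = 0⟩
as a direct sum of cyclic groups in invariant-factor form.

Answer: M ≅ ℤ^2 ⊕ ℤ/4 ⊕ ℤ/4

Derivation:
rank_ℚ(R)=2; free=4−2=2
SNF(R) diag = [4, 4] → torsion [4, 4]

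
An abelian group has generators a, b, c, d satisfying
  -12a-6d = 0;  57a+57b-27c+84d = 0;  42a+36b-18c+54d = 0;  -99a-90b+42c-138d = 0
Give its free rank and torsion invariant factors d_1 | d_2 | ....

rank_ℚ(R)=4; free=4−4=0
SNF(R) diag = [3, 3, 6, 6] → torsion [3, 3, 6, 6]

Answer: M ≅ ℤ/3 ⊕ ℤ/3 ⊕ ℤ/6 ⊕ ℤ/6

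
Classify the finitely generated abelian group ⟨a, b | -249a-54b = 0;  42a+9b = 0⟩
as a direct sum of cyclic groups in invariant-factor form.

rank_ℚ(R)=2; free=2−2=0
SNF(R) diag = [3, 9] → torsion [3, 9]

Answer: M ≅ ℤ/3 ⊕ ℤ/9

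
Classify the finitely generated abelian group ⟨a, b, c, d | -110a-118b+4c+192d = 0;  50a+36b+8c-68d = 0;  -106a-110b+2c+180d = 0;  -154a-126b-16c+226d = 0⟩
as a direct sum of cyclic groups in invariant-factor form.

Answer: M ≅ ℤ/2 ⊕ ℤ/2 ⊕ ℤ/6 ⊕ ℤ/18

Derivation:
rank_ℚ(R)=4; free=4−4=0
SNF(R) diag = [2, 2, 6, 18] → torsion [2, 2, 6, 18]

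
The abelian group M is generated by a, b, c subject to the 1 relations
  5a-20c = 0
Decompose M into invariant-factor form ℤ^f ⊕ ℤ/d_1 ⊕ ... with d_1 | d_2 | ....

Answer: M ≅ ℤ^2 ⊕ ℤ/5

Derivation:
rank_ℚ(R)=1; free=3−1=2
SNF(R) diag = [5] → torsion [5]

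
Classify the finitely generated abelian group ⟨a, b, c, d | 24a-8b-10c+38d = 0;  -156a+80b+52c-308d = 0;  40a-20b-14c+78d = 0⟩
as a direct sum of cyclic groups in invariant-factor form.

Answer: M ≅ ℤ^1 ⊕ ℤ/2 ⊕ ℤ/4 ⊕ ℤ/12

Derivation:
rank_ℚ(R)=3; free=4−3=1
SNF(R) diag = [2, 4, 12] → torsion [2, 4, 12]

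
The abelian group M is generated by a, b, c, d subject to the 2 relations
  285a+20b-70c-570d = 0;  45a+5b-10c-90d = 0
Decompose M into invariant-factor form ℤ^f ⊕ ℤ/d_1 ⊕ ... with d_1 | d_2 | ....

rank_ℚ(R)=2; free=4−2=2
SNF(R) diag = [5, 15] → torsion [5, 15]

Answer: M ≅ ℤ^2 ⊕ ℤ/5 ⊕ ℤ/15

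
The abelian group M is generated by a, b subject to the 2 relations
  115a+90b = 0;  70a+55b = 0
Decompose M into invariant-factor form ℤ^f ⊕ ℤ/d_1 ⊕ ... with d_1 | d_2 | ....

Answer: M ≅ ℤ/5 ⊕ ℤ/5

Derivation:
rank_ℚ(R)=2; free=2−2=0
SNF(R) diag = [5, 5] → torsion [5, 5]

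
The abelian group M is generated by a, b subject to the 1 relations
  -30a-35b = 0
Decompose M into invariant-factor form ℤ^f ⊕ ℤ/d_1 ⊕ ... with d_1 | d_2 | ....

rank_ℚ(R)=1; free=2−1=1
SNF(R) diag = [5] → torsion [5]

Answer: M ≅ ℤ^1 ⊕ ℤ/5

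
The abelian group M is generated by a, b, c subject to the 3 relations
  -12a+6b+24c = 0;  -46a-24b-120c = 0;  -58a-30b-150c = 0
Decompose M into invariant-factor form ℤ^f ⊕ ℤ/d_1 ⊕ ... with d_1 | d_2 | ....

Answer: M ≅ ℤ/2 ⊕ ℤ/6 ⊕ ℤ/6

Derivation:
rank_ℚ(R)=3; free=3−3=0
SNF(R) diag = [2, 6, 6] → torsion [2, 6, 6]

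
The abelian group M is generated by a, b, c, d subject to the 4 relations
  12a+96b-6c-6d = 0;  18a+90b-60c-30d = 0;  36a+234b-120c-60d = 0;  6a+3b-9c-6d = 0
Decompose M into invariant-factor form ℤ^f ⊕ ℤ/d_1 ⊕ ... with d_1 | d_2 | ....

rank_ℚ(R)=4; free=4−4=0
SNF(R) diag = [3, 6, 18, 54] → torsion [3, 6, 18, 54]

Answer: M ≅ ℤ/3 ⊕ ℤ/6 ⊕ ℤ/18 ⊕ ℤ/54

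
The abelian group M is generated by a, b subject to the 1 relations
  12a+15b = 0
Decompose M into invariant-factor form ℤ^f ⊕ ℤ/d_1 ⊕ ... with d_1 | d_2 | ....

Answer: M ≅ ℤ^1 ⊕ ℤ/3

Derivation:
rank_ℚ(R)=1; free=2−1=1
SNF(R) diag = [3] → torsion [3]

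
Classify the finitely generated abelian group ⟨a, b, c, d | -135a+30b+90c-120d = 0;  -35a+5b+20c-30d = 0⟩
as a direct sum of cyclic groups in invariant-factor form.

rank_ℚ(R)=2; free=4−2=2
SNF(R) diag = [5, 15] → torsion [5, 15]

Answer: M ≅ ℤ^2 ⊕ ℤ/5 ⊕ ℤ/15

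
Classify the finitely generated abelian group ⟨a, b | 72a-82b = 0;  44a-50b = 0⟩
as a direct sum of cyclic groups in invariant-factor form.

rank_ℚ(R)=2; free=2−2=0
SNF(R) diag = [2, 4] → torsion [2, 4]

Answer: M ≅ ℤ/2 ⊕ ℤ/4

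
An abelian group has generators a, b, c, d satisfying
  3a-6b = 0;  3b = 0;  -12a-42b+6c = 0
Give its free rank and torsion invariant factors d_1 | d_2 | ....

Answer: M ≅ ℤ^1 ⊕ ℤ/3 ⊕ ℤ/3 ⊕ ℤ/6

Derivation:
rank_ℚ(R)=3; free=4−3=1
SNF(R) diag = [3, 3, 6] → torsion [3, 3, 6]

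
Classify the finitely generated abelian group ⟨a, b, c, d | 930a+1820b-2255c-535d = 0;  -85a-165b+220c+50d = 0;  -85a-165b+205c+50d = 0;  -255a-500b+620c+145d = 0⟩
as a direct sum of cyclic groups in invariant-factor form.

Answer: M ≅ ℤ/5 ⊕ ℤ/5 ⊕ ℤ/15 ⊕ ℤ/45

Derivation:
rank_ℚ(R)=4; free=4−4=0
SNF(R) diag = [5, 5, 15, 45] → torsion [5, 5, 15, 45]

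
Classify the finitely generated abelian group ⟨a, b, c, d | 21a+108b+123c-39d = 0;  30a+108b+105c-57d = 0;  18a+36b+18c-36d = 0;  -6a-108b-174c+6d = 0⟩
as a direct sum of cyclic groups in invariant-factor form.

rank_ℚ(R)=4; free=4−4=0
SNF(R) diag = [3, 9, 18, 36] → torsion [3, 9, 18, 36]

Answer: M ≅ ℤ/3 ⊕ ℤ/9 ⊕ ℤ/18 ⊕ ℤ/36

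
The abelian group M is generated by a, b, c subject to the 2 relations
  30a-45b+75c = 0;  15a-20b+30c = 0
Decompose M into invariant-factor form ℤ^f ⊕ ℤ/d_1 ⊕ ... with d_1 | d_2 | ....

rank_ℚ(R)=2; free=3−2=1
SNF(R) diag = [5, 15] → torsion [5, 15]

Answer: M ≅ ℤ^1 ⊕ ℤ/5 ⊕ ℤ/15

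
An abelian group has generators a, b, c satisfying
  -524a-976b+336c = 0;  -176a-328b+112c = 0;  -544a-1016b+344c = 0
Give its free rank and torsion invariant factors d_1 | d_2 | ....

rank_ℚ(R)=3; free=3−3=0
SNF(R) diag = [4, 8, 24] → torsion [4, 8, 24]

Answer: M ≅ ℤ/4 ⊕ ℤ/8 ⊕ ℤ/24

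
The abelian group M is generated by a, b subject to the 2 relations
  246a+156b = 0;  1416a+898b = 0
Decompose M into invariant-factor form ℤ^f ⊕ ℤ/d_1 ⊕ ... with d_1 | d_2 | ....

rank_ℚ(R)=2; free=2−2=0
SNF(R) diag = [2, 6] → torsion [2, 6]

Answer: M ≅ ℤ/2 ⊕ ℤ/6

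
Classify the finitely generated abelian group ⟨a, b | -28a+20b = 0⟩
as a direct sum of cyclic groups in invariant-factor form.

Answer: M ≅ ℤ^1 ⊕ ℤ/4

Derivation:
rank_ℚ(R)=1; free=2−1=1
SNF(R) diag = [4] → torsion [4]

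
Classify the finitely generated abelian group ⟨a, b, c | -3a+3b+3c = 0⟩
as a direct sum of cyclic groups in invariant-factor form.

Answer: M ≅ ℤ^2 ⊕ ℤ/3

Derivation:
rank_ℚ(R)=1; free=3−1=2
SNF(R) diag = [3] → torsion [3]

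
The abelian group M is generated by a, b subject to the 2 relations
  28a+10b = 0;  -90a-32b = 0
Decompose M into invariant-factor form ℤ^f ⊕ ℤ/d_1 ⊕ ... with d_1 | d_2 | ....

rank_ℚ(R)=2; free=2−2=0
SNF(R) diag = [2, 2] → torsion [2, 2]

Answer: M ≅ ℤ/2 ⊕ ℤ/2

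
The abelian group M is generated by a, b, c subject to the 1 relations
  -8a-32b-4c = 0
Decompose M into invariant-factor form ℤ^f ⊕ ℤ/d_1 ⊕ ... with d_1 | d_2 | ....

rank_ℚ(R)=1; free=3−1=2
SNF(R) diag = [4] → torsion [4]

Answer: M ≅ ℤ^2 ⊕ ℤ/4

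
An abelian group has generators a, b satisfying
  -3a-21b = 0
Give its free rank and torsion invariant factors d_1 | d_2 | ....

Answer: M ≅ ℤ^1 ⊕ ℤ/3

Derivation:
rank_ℚ(R)=1; free=2−1=1
SNF(R) diag = [3] → torsion [3]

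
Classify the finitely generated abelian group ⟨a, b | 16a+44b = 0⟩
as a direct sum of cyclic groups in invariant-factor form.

rank_ℚ(R)=1; free=2−1=1
SNF(R) diag = [4] → torsion [4]

Answer: M ≅ ℤ^1 ⊕ ℤ/4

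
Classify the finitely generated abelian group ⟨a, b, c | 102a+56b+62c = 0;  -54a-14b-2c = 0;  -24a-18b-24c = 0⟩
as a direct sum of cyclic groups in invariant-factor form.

Answer: M ≅ ℤ/2 ⊕ ℤ/6 ⊕ ℤ/12

Derivation:
rank_ℚ(R)=3; free=3−3=0
SNF(R) diag = [2, 6, 12] → torsion [2, 6, 12]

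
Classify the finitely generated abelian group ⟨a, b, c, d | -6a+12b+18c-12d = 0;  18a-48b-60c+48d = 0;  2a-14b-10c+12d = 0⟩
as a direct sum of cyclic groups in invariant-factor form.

rank_ℚ(R)=3; free=4−3=1
SNF(R) diag = [2, 6, 6] → torsion [2, 6, 6]

Answer: M ≅ ℤ^1 ⊕ ℤ/2 ⊕ ℤ/6 ⊕ ℤ/6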